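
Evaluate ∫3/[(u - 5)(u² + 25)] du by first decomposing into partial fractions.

Cover-up at u=5: α = 3/(5²+25) = 3/50. Coeff matching: β = -3/50, γ = -3/10. Decomposition: (3/50)/(u - 5) - ((3/50)u + 3/10)/(u² + 25). Integrate: linear → ln, quadratic → (1/2)ln + arctan: (3/50) ln|(u - 5)| - (3/100) ln(u² + 25) - (3/50) arctan(u/5) + C


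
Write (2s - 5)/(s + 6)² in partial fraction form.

(2s - 5) = α(s + 6) + β. At s = -6: β = 2·(-6) - 5 = -17. Coeff of s: α = 2
Result: 2/(s + 6) - 17/(s + 6)²


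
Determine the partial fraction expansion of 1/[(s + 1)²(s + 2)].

Cover-up at s=-2: R = 1/(-2 + 1)² = 1. Cover-up at s=-1: Q = 1/(-1 + 2) = 1. Comparing s² coeff: P = -R = -1
Result: -1/(s + 1) + 1/(s + 1)² + 1/(s + 2)


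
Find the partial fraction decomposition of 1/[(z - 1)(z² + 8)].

Cover-up at z = 1: α = 1/(1² + 8) = 1/9. Then β = -α = -1/9, γ = -α·(0 + 1) = -1/9
Result: (1/9)/(z - 1) - ((1/9)z + 1/9)/(z² + 8)


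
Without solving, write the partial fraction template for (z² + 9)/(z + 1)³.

Repeated linear factor (power 3): A/(z + 1) + B/(z + 1)² + C/(z + 1)³


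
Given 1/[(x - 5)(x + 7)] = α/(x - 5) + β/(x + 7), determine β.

Cover-up at x = -7: β = 1/(-7 - 5) = -1/12


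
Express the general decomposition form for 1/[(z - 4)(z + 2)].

Distinct linear factors: A/(z - 4) + B/(z + 2)


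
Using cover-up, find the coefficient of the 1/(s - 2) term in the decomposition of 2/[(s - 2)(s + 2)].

Cover (s - 2), set s=2: 2/((s + 2) at s=2) = 2/(4) = 1/2


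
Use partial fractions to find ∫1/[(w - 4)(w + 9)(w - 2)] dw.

Cover-up: A = 1/26, B = 1/143, C = -1/22. Decomposition: (1/26)/(w - 4) + (1/143)/(w + 9) - (1/22)/(w - 2). Integrate each term: (1/26) ln|(w - 4)| + (1/143) ln|(w + 9)| - (1/22) ln|(w - 2)| + C


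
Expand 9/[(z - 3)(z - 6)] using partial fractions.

9/(z - 3)(z - 6) = α/(z - 3) + β/(z - 6). α = 9/(3 - 6) = -3, β = 9/(6 - 3) = 3
Result: -3/(z - 3) + 3/(z - 6)


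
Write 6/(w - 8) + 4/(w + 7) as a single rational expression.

Common denominator (w - 8)(w + 7). Numerator: 6(w + 7) + 4(w - 8) = (6w + 42) + (4w - 32) = 10w + 10
Result: (10w + 10)/[(w - 8)(w + 7)]


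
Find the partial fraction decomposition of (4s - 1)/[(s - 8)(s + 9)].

At s=8: A = (4·8 - 1)/(8 + 9) = 31/17. At s=-9: B = (4·(-9) - 1)/(-9 - 8) = 37/17
Result: (31/17)/(s - 8) + (37/17)/(s + 9)


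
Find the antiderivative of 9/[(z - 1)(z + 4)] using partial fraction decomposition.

Decompose: 9/[(z - 1)(z + 4)] = (9/5)/(z - 1) - (9/5)/(z + 4). Integrate each term: (9/5) ln|(z - 1)| - (9/5) ln|(z + 4)| + C


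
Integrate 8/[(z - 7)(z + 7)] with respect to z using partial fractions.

Decompose: 8/[(z - 7)(z + 7)] = (4/7)/(z - 7) - (4/7)/(z + 7). Integrate each term: (4/7) ln|(z - 7)| - (4/7) ln|(z + 7)| + C


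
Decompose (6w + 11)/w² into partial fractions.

(6w + 11) = αw + β. At w = 0: β = 6·0 + 11 = 11. Coeff of w: α = 6
Result: 6/w + 11/w²


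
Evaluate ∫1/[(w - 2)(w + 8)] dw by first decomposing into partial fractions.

Decompose: 1/[(w - 2)(w + 8)] = (1/10)/(w - 2) - (1/10)/(w + 8). Integrate each term: (1/10) ln|(w - 2)| - (1/10) ln|(w + 8)| + C


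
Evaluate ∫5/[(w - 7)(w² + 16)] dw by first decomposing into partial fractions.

Cover-up at w=7: P = 5/(7²+16) = 1/13. Coeff matching: Q = -1/13, R = -7/13. Decomposition: (1/13)/(w - 7) - ((1/13)w + 7/13)/(w² + 16). Integrate: linear → ln, quadratic → (1/2)ln + arctan: (1/13) ln|(w - 7)| - (1/26) ln(w² + 16) - (7/52) arctan(w/4) + C


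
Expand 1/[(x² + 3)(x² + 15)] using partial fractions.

Coefficient matching gives A = C = 0, B = 1/(15-3) = 1/12, D = -B = -1/12
Result: (1/12)/(x² + 3) - (1/12)/(x² + 15)


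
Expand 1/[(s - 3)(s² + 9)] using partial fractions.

Cover-up at s = 3: A = 1/(3² + 9) = 1/18. Then B = -A = -1/18, C = -A·(0 + 3) = -1/6
Result: (1/18)/(s - 3) - ((1/18)s + 1/6)/(s² + 9)


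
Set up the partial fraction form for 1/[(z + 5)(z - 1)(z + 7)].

Three distinct linear factors: α/(z + 5) + β/(z - 1) + γ/(z + 7)


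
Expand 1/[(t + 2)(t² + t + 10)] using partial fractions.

Cover-up at t = -2: P = 1/((-2)² + 1·(-2) + 10) = 1/12. Then Q = -P = -1/12, R = -P·(1 - 2) = 1/12
Result: (1/12)/(t + 2) - ((1/12)t - 1/12)/(t² + t + 10)


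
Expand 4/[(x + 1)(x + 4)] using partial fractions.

4/(x + 1)(x + 4) = A/(x + 1) + B/(x + 4). A = 4/(-1 + 4) = 4/3, B = 4/(-4 + 1) = -4/3
Result: (4/3)/(x + 1) - (4/3)/(x + 4)


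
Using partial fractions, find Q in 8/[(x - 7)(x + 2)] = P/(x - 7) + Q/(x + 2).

Cover-up at x = -2: Q = 8/(-2 - 7) = -8/9


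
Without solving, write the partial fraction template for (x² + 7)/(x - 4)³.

Repeated linear factor (power 3): P/(x - 4) + Q/(x - 4)² + R/(x - 4)³


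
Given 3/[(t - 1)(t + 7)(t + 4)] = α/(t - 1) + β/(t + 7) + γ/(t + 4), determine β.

Cover-up at t = -7: β = 3/[(-7 - 1)(-7 + 4)] = 3/[(-8)(-3)] = 3/24 = 1/8


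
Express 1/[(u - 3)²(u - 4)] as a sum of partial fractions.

Cover-up at u=4: γ = 1/(4 - 3)² = 1. Cover-up at u=3: β = 1/(3 - 4) = -1. Comparing u² coeff: α = -γ = -1
Result: -1/(u - 3) - 1/(u - 3)² + 1/(u - 4)


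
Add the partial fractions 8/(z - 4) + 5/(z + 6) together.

Common denominator (z - 4)(z + 6). Numerator: 8(z + 6) + 5(z - 4) = (8z + 48) + (5z - 20) = 13z + 28
Result: (13z + 28)/[(z - 4)(z + 6)]


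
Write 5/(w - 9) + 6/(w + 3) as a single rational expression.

Common denominator (w - 9)(w + 3). Numerator: 5(w + 3) + 6(w - 9) = (5w + 15) + (6w - 54) = 11w - 39
Result: (11w - 39)/[(w - 9)(w + 3)]


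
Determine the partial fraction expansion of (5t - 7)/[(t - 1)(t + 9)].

At t=1: P = (5·1 - 7)/(1 + 9) = -1/5. At t=-9: Q = (5·(-9) - 7)/(-9 - 1) = 26/5
Result: (-1/5)/(t - 1) + (26/5)/(t + 9)


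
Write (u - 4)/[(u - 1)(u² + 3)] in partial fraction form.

At u=1: P = (1·1 - 4)/(1² + 3) = -3/4. Q = -P = 3/4, R = 1 - 1·P = 7/4
Result: (-3/4)/(u - 1) + ((3/4)u + 7/4)/(u² + 3)


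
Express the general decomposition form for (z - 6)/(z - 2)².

Repeated linear factor: P/(z - 2) + Q/(z - 2)²


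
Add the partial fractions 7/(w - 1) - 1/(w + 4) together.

Common denominator (w - 1)(w + 4). Numerator: 7(w + 4) - 1(w - 1) = (7w + 28) - (w - 1) = 6w + 29
Result: (6w + 29)/[(w - 1)(w + 4)]


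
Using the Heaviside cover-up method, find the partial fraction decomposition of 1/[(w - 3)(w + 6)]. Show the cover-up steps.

Cover (w - 3): set w=3, get A = 1/(3 + 6) = 1/9. Cover (w + 6): set w=-6, get B = 1/(-6 - 3) = -1/9.
Result: (1/9)/(w - 3) - (1/9)/(w + 6)


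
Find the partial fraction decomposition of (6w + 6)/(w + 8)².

(6w + 6) = A(w + 8) + B. At w = -8: B = 6·(-8) + 6 = -42. Coeff of w: A = 6
Result: 6/(w + 8) - 42/(w + 8)²


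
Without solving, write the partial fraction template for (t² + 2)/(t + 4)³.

Repeated linear factor (power 3): α/(t + 4) + β/(t + 4)² + γ/(t + 4)³


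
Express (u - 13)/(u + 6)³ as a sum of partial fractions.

(u - 13) = P(u + 6)² + Q(u + 6) + R. At u = -6: R = 1·(-6) - 13 = -19. Coefficients: P = 0, Q = 1
Result: 1/(u + 6)² - 19/(u + 6)³


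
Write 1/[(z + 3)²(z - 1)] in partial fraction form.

Cover-up at z=1: γ = 1/(1 + 3)² = 1/16. Cover-up at z=-3: β = 1/(-3 - 1) = -1/4. Comparing z² coeff: α = -γ = -1/16
Result: (-1/16)/(z + 3) - (1/4)/(z + 3)² + (1/16)/(z - 1)


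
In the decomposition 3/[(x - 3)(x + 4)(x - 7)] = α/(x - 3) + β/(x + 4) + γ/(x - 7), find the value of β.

Cover-up at x = -4: β = 3/[(-4 - 3)(-4 - 7)] = 3/[(-7)(-11)] = 3/77


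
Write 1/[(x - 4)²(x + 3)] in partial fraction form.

Cover-up at x=-3: R = 1/(-3 - 4)² = 1/49. Cover-up at x=4: Q = 1/(4 + 3) = 1/7. Comparing x² coeff: P = -R = -1/49
Result: (-1/49)/(x - 4) + (1/7)/(x - 4)² + (1/49)/(x + 3)


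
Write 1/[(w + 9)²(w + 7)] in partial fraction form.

Cover-up at w=-7: R = 1/(-7 + 9)² = 1/4. Cover-up at w=-9: Q = 1/(-9 + 7) = -1/2. Comparing w² coeff: P = -R = -1/4
Result: (-1/4)/(w + 9) - (1/2)/(w + 9)² + (1/4)/(w + 7)


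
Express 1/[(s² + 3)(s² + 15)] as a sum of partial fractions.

Coefficient matching gives α = γ = 0, β = 1/(15-3) = 1/12, δ = -β = -1/12
Result: (1/12)/(s² + 3) - (1/12)/(s² + 15)


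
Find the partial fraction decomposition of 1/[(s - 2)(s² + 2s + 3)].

Cover-up at s = 2: α = 1/(2² + 2·2 + 3) = 1/11. Then β = -α = -1/11, γ = -α·(2 + 2) = -4/11
Result: (1/11)/(s - 2) - ((1/11)s + 4/11)/(s² + 2s + 3)


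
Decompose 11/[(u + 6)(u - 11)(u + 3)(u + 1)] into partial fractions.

Using Heaviside cover-up: (-11/255)/(u + 6) + (11/2856)/(u - 11) + (11/84)/(u + 3) - (11/120)/(u + 1)


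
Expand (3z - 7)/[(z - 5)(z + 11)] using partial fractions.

At z=5: A = (3·5 - 7)/(5 + 11) = 1/2. At z=-11: B = (3·(-11) - 7)/(-11 - 5) = 5/2
Result: (1/2)/(z - 5) + (5/2)/(z + 11)


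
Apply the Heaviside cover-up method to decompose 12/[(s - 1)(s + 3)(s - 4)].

Cover (s - 1), s=1: A = 12/[(1 + 3)(1 - 4)] = -1. Cover (s + 3), s=-3: B = 12/[(-3 - 1)(-3 - 4)] = 3/7. Cover (s - 4), s=4: C = 12/[(4 - 1)(4 + 3)] = 4/7.
Result: -1/(s - 1) + (3/7)/(s + 3) + (4/7)/(s - 4)


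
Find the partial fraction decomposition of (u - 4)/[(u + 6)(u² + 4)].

At u=-6: P = (1·(-6) - 4)/((-6)² + 4) = -1/4. Q = -P = 1/4, R = 1 - (-6)·P = -1/2
Result: (-1/4)/(u + 6) + ((1/4)u - 1/2)/(u² + 4)


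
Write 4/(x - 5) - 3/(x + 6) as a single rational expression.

Common denominator (x - 5)(x + 6). Numerator: 4(x + 6) - 3(x - 5) = (4x + 24) - (3x - 15) = x + 39
Result: (x + 39)/[(x - 5)(x + 6)]


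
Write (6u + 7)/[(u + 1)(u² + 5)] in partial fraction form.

At u=-1: P = (6·(-1) + 7)/((-1)² + 5) = 1/6. Q = -P = -1/6, R = 6 - (-1)·P = 37/6
Result: (1/6)/(u + 1) - ((1/6)u - 37/6)/(u² + 5)


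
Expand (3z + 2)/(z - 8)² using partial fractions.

(3z + 2) = A(z - 8) + B. At z = 8: B = 3·8 + 2 = 26. Coeff of z: A = 3
Result: 3/(z - 8) + 26/(z - 8)²


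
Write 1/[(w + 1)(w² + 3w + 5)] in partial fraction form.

Cover-up at w = -1: α = 1/((-1)² + 3·(-1) + 5) = 1/3. Then β = -α = -1/3, γ = -α·(3 - 1) = -2/3
Result: (1/3)/(w + 1) - ((1/3)w + 2/3)/(w² + 3w + 5)


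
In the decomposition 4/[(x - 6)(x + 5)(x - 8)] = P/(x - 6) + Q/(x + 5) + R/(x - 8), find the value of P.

Cover-up at x = 6: P = 4/[(6 + 5)(6 - 8)] = 4/[(11)(-2)] = -4/22 = -2/11


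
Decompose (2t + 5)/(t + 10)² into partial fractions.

(2t + 5) = α(t + 10) + β. At t = -10: β = 2·(-10) + 5 = -15. Coeff of t: α = 2
Result: 2/(t + 10) - 15/(t + 10)²


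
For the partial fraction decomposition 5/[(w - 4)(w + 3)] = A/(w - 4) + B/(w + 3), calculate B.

Cover-up at w = -3: B = 5/(-3 - 4) = -5/7


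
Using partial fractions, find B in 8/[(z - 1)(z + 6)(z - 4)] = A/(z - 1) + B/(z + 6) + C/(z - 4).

Cover-up at z = -6: B = 8/[(-6 - 1)(-6 - 4)] = 8/[(-7)(-10)] = 8/70 = 4/35


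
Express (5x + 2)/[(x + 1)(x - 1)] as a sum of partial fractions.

At x=-1: α = (5·(-1) + 2)/(-1 - 1) = 3/2. At x=1: β = (5·1 + 2)/(1 + 1) = 7/2
Result: (3/2)/(x + 1) + (7/2)/(x - 1)


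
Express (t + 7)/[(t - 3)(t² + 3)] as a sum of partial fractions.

At t=3: P = (1·3 + 7)/(3² + 3) = 5/6. Q = -P = -5/6, R = 1 - 3·P = -3/2
Result: (5/6)/(t - 3) - ((5/6)t + 3/2)/(t² + 3)


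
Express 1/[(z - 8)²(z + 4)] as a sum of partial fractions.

Cover-up at z=-4: γ = 1/(-4 - 8)² = 1/144. Cover-up at z=8: β = 1/(8 + 4) = 1/12. Comparing z² coeff: α = -γ = -1/144
Result: (-1/144)/(z - 8) + (1/12)/(z - 8)² + (1/144)/(z + 4)


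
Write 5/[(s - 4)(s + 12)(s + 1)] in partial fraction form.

Using cover-up method: A = 1/16, B = 5/176, C = -1/11
Result: (1/16)/(s - 4) + (5/176)/(s + 12) - (1/11)/(s + 1)


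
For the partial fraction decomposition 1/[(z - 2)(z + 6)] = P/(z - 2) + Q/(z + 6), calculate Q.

Cover-up at z = -6: Q = 1/(-6 - 2) = -1/8


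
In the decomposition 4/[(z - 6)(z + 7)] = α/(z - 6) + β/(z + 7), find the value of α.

Cover-up at z = 6: α = 4/(6 + 7) = 4/13


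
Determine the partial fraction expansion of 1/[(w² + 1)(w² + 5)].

Coefficient matching gives P = R = 0, Q = 1/(5-1) = 1/4, S = -Q = -1/4
Result: (1/4)/(w² + 1) - (1/4)/(w² + 5)


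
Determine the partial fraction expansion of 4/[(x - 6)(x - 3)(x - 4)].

Using cover-up method: α = 2/3, β = 4/3, γ = -2
Result: (2/3)/(x - 6) + (4/3)/(x - 3) - 2/(x - 4)


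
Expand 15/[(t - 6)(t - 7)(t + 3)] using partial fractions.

Using cover-up method: P = -5/3, Q = 3/2, R = 1/6
Result: (-5/3)/(t - 6) + (3/2)/(t - 7) + (1/6)/(t + 3)


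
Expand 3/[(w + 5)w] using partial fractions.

3/(w + 5)w = P/(w + 5) + Q/w. P = 3/(-5 - 0) = -3/5, Q = 3/(0 + 5) = 3/5
Result: (-3/5)/(w + 5) + (3/5)/w


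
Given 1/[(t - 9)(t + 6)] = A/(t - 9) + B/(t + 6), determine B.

Cover-up at t = -6: B = 1/(-6 - 9) = -1/15


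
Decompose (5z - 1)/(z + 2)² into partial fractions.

(5z - 1) = α(z + 2) + β. At z = -2: β = 5·(-2) - 1 = -11. Coeff of z: α = 5
Result: 5/(z + 2) - 11/(z + 2)²


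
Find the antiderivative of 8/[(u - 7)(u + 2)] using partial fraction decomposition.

Decompose: 8/[(u - 7)(u + 2)] = (8/9)/(u - 7) - (8/9)/(u + 2). Integrate each term: (8/9) ln|(u - 7)| - (8/9) ln|(u + 2)| + C


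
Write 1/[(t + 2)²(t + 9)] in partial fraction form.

Cover-up at t=-9: C = 1/(-9 + 2)² = 1/49. Cover-up at t=-2: B = 1/(-2 + 9) = 1/7. Comparing t² coeff: A = -C = -1/49
Result: (-1/49)/(t + 2) + (1/7)/(t + 2)² + (1/49)/(t + 9)


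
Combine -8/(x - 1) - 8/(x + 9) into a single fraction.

Common denominator (x - 1)(x + 9). Numerator: -8(x + 9) - 8(x - 1) = (-8x - 72) - (8x - 8) = -16x - 64
Result: (-16x - 64)/[(x - 1)(x + 9)]


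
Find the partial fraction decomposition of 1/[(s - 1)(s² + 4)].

Cover-up at s = 1: P = 1/(1² + 4) = 1/5. Then Q = -P = -1/5, R = -P·(0 + 1) = -1/5
Result: (1/5)/(s - 1) - ((1/5)s + 1/5)/(s² + 4)


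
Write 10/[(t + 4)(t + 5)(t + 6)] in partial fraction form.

Using cover-up method: A = 5, B = -10, C = 5
Result: 5/(t + 4) - 10/(t + 5) + 5/(t + 6)


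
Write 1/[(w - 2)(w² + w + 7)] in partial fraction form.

Cover-up at w = 2: P = 1/(2² + 1·2 + 7) = 1/13. Then Q = -P = -1/13, R = -P·(1 + 2) = -3/13
Result: (1/13)/(w - 2) - ((1/13)w + 3/13)/(w² + w + 7)


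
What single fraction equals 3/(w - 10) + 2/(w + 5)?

Common denominator (w - 10)(w + 5). Numerator: 3(w + 5) + 2(w - 10) = (3w + 15) + (2w - 20) = 5w - 5
Result: (5w - 5)/[(w - 10)(w + 5)]


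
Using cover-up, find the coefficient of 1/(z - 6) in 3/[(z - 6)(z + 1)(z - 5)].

Cover (z - 6), set z=6: 3/[(6 + 1)(6 - 5)] = 3/7


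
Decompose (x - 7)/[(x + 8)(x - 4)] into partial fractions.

At x=-8: P = (1·(-8) - 7)/(-8 - 4) = 5/4. At x=4: Q = (1·4 - 7)/(4 + 8) = -1/4
Result: (5/4)/(x + 8) - (1/4)/(x - 4)


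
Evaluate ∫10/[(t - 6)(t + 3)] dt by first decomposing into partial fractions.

Decompose: 10/[(t - 6)(t + 3)] = (10/9)/(t - 6) - (10/9)/(t + 3). Integrate each term: (10/9) ln|(t - 6)| - (10/9) ln|(t + 3)| + C


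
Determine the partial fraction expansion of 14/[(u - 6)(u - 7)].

14/(u - 6)(u - 7) = A/(u - 6) + B/(u - 7). A = 14/(6 - 7) = -14, B = 14/(7 - 6) = 14
Result: -14/(u - 6) + 14/(u - 7)


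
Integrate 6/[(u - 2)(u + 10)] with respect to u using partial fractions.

Decompose: 6/[(u - 2)(u + 10)] = (1/2)/(u - 2) - (1/2)/(u + 10). Integrate each term: (1/2) ln|(u - 2)| - (1/2) ln|(u + 10)| + C


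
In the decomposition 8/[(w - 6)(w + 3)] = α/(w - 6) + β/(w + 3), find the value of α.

Cover-up at w = 6: α = 8/(6 + 3) = 8/9


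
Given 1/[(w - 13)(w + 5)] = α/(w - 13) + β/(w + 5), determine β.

Cover-up at w = -5: β = 1/(-5 - 13) = -1/18


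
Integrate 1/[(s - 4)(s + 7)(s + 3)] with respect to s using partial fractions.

Cover-up: A = 1/77, B = 1/44, C = -1/28. Decomposition: (1/77)/(s - 4) + (1/44)/(s + 7) - (1/28)/(s + 3). Integrate each term: (1/77) ln|(s - 4)| + (1/44) ln|(s + 7)| - (1/28) ln|(s + 3)| + C


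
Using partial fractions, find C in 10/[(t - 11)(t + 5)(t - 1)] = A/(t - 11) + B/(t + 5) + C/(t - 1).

Cover-up at t = 1: C = 10/[(1 - 11)(1 + 5)] = 10/[(-10)(6)] = -10/60 = -1/6


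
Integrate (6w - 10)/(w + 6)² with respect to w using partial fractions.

Decompose: A = 6, B = 6·(-6) - 10 = -46, so (6w - 10)/(w + 6)² = 6/(w + 6) - 46/(w + 6)². Integrate: ∫ A/(w + 6) dw = 6 ln|(w + 6)|; ∫ B/(w + 6)² dw = 46/(w + 6). Sum: 6 ln|(w + 6)| + 46/(w + 6) + C


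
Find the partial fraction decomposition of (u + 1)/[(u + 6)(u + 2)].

At u=-6: α = (1·(-6) + 1)/(-6 + 2) = 5/4. At u=-2: β = (1·(-2) + 1)/(-2 + 6) = -1/4
Result: (5/4)/(u + 6) - (1/4)/(u + 2)


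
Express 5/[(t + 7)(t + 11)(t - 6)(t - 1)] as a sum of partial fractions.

Using Heaviside cover-up: (5/416)/(t + 7) - (5/816)/(t + 11) + (1/221)/(t - 6) - (1/96)/(t - 1)


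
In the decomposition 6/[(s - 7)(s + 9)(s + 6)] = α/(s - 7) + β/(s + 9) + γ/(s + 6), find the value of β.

Cover-up at s = -9: β = 6/[(-9 - 7)(-9 + 6)] = 6/[(-16)(-3)] = 6/48 = 1/8


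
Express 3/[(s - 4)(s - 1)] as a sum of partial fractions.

3/(s - 4)(s - 1) = A/(s - 4) + B/(s - 1). A = 3/(4 - 1) = 1, B = 3/(1 - 4) = -1
Result: 1/(s - 4) - 1/(s - 1)


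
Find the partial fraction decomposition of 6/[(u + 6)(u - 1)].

6/(u + 6)(u - 1) = A/(u + 6) + B/(u - 1). A = 6/(-6 - 1) = -6/7, B = 6/(1 + 6) = 6/7
Result: (-6/7)/(u + 6) + (6/7)/(u - 1)


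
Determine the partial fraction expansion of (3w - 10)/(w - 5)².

(3w - 10) = α(w - 5) + β. At w = 5: β = 3·5 - 10 = 5. Coeff of w: α = 3
Result: 3/(w - 5) + 5/(w - 5)²


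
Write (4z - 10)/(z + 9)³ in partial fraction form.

(4z - 10) = α(z + 9)² + β(z + 9) + γ. At z = -9: γ = 4·(-9) - 10 = -46. Coefficients: α = 0, β = 4
Result: 4/(z + 9)² - 46/(z + 9)³


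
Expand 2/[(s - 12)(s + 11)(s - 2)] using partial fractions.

Using cover-up method: A = 1/115, B = 2/299, C = -1/65
Result: (1/115)/(s - 12) + (2/299)/(s + 11) - (1/65)/(s - 2)


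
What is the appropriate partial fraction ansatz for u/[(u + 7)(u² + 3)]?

Linear + irreducible quadratic: P/(u + 7) + (Qu + R)/(u² + 3)


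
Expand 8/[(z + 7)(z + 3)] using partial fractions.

8/(z + 7)(z + 3) = α/(z + 7) + β/(z + 3). α = 8/(-7 + 3) = -2, β = 8/(-3 + 7) = 2
Result: -2/(z + 7) + 2/(z + 3)


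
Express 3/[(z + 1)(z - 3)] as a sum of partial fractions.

3/(z + 1)(z - 3) = α/(z + 1) + β/(z - 3). α = 3/(-1 - 3) = -3/4, β = 3/(3 + 1) = 3/4
Result: (-3/4)/(z + 1) + (3/4)/(z - 3)


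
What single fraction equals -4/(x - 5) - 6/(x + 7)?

Common denominator (x - 5)(x + 7). Numerator: -4(x + 7) - 6(x - 5) = (-4x - 28) - (6x - 30) = -10x + 2
Result: (-10x + 2)/[(x - 5)(x + 7)]


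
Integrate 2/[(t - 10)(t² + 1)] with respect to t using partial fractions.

Cover-up at t=10: α = 2/(10²+1) = 2/101. Coeff matching: β = -2/101, γ = -20/101. Decomposition: (2/101)/(t - 10) - ((2/101)t + 20/101)/(t² + 1). Integrate: linear → ln, quadratic → (1/2)ln + arctan: (2/101) ln|(t - 10)| - (1/101) ln(t² + 1) - (20/101) arctan(t) + C


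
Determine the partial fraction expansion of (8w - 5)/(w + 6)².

(8w - 5) = P(w + 6) + Q. At w = -6: Q = 8·(-6) - 5 = -53. Coeff of w: P = 8
Result: 8/(w + 6) - 53/(w + 6)²


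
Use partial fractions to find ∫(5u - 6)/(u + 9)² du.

Decompose: P = 5, Q = 5·(-9) - 6 = -51, so (5u - 6)/(u + 9)² = 5/(u + 9) - 51/(u + 9)². Integrate: ∫ P/(u + 9) du = 5 ln|(u + 9)|; ∫ Q/(u + 9)² du = 51/(u + 9). Sum: 5 ln|(u + 9)| + 51/(u + 9) + C


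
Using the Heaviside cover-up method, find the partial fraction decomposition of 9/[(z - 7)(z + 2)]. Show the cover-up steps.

Cover (z - 7): set z=7, get P = 9/(7 + 2) = 1. Cover (z + 2): set z=-2, get Q = 9/(-2 - 7) = -1.
Result: 1/(z - 7) - 1/(z + 2)


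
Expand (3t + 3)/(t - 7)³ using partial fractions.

(3t + 3) = A(t - 7)² + B(t - 7) + C. At t = 7: C = 3·7 + 3 = 24. Coefficients: A = 0, B = 3
Result: 3/(t - 7)² + 24/(t - 7)³


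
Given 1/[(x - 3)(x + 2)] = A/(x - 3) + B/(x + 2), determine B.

Cover-up at x = -2: B = 1/(-2 - 3) = -1/5


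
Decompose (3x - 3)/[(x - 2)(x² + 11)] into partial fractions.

At x=2: α = (3·2 - 3)/(2² + 11) = 1/5. β = -α = -1/5, γ = 3 - 2·α = 13/5
Result: (1/5)/(x - 2) - ((1/5)x - 13/5)/(x² + 11)


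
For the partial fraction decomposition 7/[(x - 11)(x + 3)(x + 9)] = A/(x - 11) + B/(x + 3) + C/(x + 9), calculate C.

Cover-up at x = -9: C = 7/[(-9 - 11)(-9 + 3)] = 7/[(-20)(-6)] = 7/120


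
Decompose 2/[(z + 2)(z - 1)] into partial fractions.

2/(z + 2)(z - 1) = P/(z + 2) + Q/(z - 1). P = 2/(-2 - 1) = -2/3, Q = 2/(1 + 2) = 2/3
Result: (-2/3)/(z + 2) + (2/3)/(z - 1)


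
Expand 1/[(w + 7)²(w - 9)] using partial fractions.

Cover-up at w=9: R = 1/(9 + 7)² = 1/256. Cover-up at w=-7: Q = 1/(-7 - 9) = -1/16. Comparing w² coeff: P = -R = -1/256
Result: (-1/256)/(w + 7) - (1/16)/(w + 7)² + (1/256)/(w - 9)


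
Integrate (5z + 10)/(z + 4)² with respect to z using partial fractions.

Decompose: α = 5, β = 5·(-4) + 10 = -10, so (5z + 10)/(z + 4)² = 5/(z + 4) - 10/(z + 4)². Integrate: ∫ α/(z + 4) dz = 5 ln|(z + 4)|; ∫ β/(z + 4)² dz = 10/(z + 4). Sum: 5 ln|(z + 4)| + 10/(z + 4) + C


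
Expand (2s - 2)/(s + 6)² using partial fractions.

(2s - 2) = A(s + 6) + B. At s = -6: B = 2·(-6) - 2 = -14. Coeff of s: A = 2
Result: 2/(s + 6) - 14/(s + 6)²


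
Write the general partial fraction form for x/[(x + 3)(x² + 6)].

Linear + irreducible quadratic: A/(x + 3) + (Bx + C)/(x² + 6)


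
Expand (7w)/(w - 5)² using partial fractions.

(7w) = α(w - 5) + β. At w = 5: β = 7·5 + 0 = 35. Coeff of w: α = 7
Result: 7/(w - 5) + 35/(w - 5)²


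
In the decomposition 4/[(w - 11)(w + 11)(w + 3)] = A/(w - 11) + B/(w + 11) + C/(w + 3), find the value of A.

Cover-up at w = 11: A = 4/[(11 + 11)(11 + 3)] = 4/[(22)(14)] = 4/308 = 1/77


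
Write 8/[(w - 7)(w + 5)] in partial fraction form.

8/(w - 7)(w + 5) = α/(w - 7) + β/(w + 5). α = 8/(7 + 5) = 2/3, β = 8/(-5 - 7) = -2/3
Result: (2/3)/(w - 7) - (2/3)/(w + 5)


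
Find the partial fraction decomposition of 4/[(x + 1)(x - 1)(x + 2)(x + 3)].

Using Heaviside cover-up: -1/(x + 1) + (1/6)/(x - 1) + (4/3)/(x + 2) - (1/2)/(x + 3)


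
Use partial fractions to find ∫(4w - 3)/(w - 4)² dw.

Decompose: P = 4, Q = 4·4 - 3 = 13, so (4w - 3)/(w - 4)² = 4/(w - 4) + 13/(w - 4)². Integrate: ∫ P/(w - 4) dw = 4 ln|(w - 4)|; ∫ Q/(w - 4)² dw = -13/(w - 4). Sum: 4 ln|(w - 4)| - 13/(w - 4) + C


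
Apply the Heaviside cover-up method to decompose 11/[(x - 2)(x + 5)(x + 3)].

Cover (x - 2), x=2: α = 11/[(2 + 5)(2 + 3)] = 11/35. Cover (x + 5), x=-5: β = 11/[(-5 - 2)(-5 + 3)] = 11/14. Cover (x + 3), x=-3: γ = 11/[(-3 - 2)(-3 + 5)] = -11/10.
Result: (11/35)/(x - 2) + (11/14)/(x + 5) - (11/10)/(x + 3)


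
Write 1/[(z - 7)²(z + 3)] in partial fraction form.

Cover-up at z=-3: R = 1/(-3 - 7)² = 1/100. Cover-up at z=7: Q = 1/(7 + 3) = 1/10. Comparing z² coeff: P = -R = -1/100
Result: (-1/100)/(z - 7) + (1/10)/(z - 7)² + (1/100)/(z + 3)


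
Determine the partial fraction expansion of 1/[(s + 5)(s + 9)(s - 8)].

Using cover-up method: A = -1/52, B = 1/68, C = 1/221
Result: (-1/52)/(s + 5) + (1/68)/(s + 9) + (1/221)/(s - 8)


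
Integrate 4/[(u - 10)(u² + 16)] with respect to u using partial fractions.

Cover-up at u=10: P = 4/(10²+16) = 1/29. Coeff matching: Q = -1/29, R = -10/29. Decomposition: (1/29)/(u - 10) - ((1/29)u + 10/29)/(u² + 16). Integrate: linear → ln, quadratic → (1/2)ln + arctan: (1/29) ln|(u - 10)| - (1/58) ln(u² + 16) - (5/58) arctan(u/4) + C


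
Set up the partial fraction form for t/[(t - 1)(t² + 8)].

Linear + irreducible quadratic: P/(t - 1) + (Qt + R)/(t² + 8)


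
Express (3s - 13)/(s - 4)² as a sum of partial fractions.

(3s - 13) = P(s - 4) + Q. At s = 4: Q = 3·4 - 13 = -1. Coeff of s: P = 3
Result: 3/(s - 4) - 1/(s - 4)²


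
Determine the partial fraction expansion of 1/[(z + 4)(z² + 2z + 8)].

Cover-up at z = -4: A = 1/((-4)² + 2·(-4) + 8) = 1/16. Then B = -A = -1/16, C = -A·(2 - 4) = 1/8
Result: (1/16)/(z + 4) - ((1/16)z - 1/8)/(z² + 2z + 8)


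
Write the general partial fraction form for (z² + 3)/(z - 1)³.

Repeated linear factor (power 3): A/(z - 1) + B/(z - 1)² + C/(z - 1)³


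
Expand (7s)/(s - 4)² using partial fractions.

(7s) = α(s - 4) + β. At s = 4: β = 7·4 + 0 = 28. Coeff of s: α = 7
Result: 7/(s - 4) + 28/(s - 4)²


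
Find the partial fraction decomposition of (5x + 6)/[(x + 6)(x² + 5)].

At x=-6: P = (5·(-6) + 6)/((-6)² + 5) = -24/41. Q = -P = 24/41, R = 5 - (-6)·P = 61/41
Result: (-24/41)/(x + 6) + ((24/41)x + 61/41)/(x² + 5)


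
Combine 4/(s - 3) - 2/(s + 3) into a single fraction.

Common denominator (s - 3)(s + 3). Numerator: 4(s + 3) - 2(s - 3) = (4s + 12) - (2s - 6) = 2s + 18
Result: (2s + 18)/[(s - 3)(s + 3)]


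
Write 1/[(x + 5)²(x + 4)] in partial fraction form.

Cover-up at x=-4: R = 1/(-4 + 5)² = 1. Cover-up at x=-5: Q = 1/(-5 + 4) = -1. Comparing x² coeff: P = -R = -1
Result: -1/(x + 5) - 1/(x + 5)² + 1/(x + 4)


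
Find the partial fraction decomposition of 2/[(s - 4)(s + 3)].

2/(s - 4)(s + 3) = A/(s - 4) + B/(s + 3). A = 2/(4 + 3) = 2/7, B = 2/(-3 - 4) = -2/7
Result: (2/7)/(s - 4) - (2/7)/(s + 3)


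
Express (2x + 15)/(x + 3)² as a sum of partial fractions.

(2x + 15) = α(x + 3) + β. At x = -3: β = 2·(-3) + 15 = 9. Coeff of x: α = 2
Result: 2/(x + 3) + 9/(x + 3)²


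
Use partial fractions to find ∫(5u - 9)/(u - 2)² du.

Decompose: P = 5, Q = 5·2 - 9 = 1, so (5u - 9)/(u - 2)² = 5/(u - 2) + 1/(u - 2)². Integrate: ∫ P/(u - 2) du = 5 ln|(u - 2)|; ∫ Q/(u - 2)² du = -1/(u - 2). Sum: 5 ln|(u - 2)| - 1/(u - 2) + C


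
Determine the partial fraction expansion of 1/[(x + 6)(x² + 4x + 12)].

Cover-up at x = -6: A = 1/((-6)² + 4·(-6) + 12) = 1/24. Then B = -A = -1/24, C = -A·(4 - 6) = 1/12
Result: (1/24)/(x + 6) - ((1/24)x - 1/12)/(x² + 4x + 12)


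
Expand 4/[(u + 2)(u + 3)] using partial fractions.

4/(u + 2)(u + 3) = A/(u + 2) + B/(u + 3). A = 4/(-2 + 3) = 4, B = 4/(-3 + 2) = -4
Result: 4/(u + 2) - 4/(u + 3)


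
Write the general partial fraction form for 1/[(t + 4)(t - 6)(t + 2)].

Three distinct linear factors: P/(t + 4) + Q/(t - 6) + R/(t + 2)


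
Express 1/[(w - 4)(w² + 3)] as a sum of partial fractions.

Cover-up at w = 4: α = 1/(4² + 3) = 1/19. Then β = -α = -1/19, γ = -α·(0 + 4) = -4/19
Result: (1/19)/(w - 4) - ((1/19)w + 4/19)/(w² + 3)


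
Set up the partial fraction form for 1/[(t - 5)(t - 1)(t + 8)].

Three distinct linear factors: P/(t - 5) + Q/(t - 1) + R/(t + 8)


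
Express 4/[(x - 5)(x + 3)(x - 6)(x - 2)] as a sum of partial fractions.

Using Heaviside cover-up: (-1/6)/(x - 5) - (1/90)/(x + 3) + (1/9)/(x - 6) + (1/15)/(x - 2)


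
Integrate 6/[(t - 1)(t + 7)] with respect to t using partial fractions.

Decompose: 6/[(t - 1)(t + 7)] = (3/4)/(t - 1) - (3/4)/(t + 7). Integrate each term: (3/4) ln|(t - 1)| - (3/4) ln|(t + 7)| + C


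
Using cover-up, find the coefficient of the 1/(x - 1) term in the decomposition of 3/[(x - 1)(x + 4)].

Cover (x - 1), set x=1: 3/((x + 4) at x=1) = 3/(5) = 3/5


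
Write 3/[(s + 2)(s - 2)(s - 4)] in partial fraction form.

Using cover-up method: P = 1/8, Q = -3/8, R = 1/4
Result: (1/8)/(s + 2) - (3/8)/(s - 2) + (1/4)/(s - 4)


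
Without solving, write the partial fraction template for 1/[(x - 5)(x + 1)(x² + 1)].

Two linear + quadratic: α/(x - 5) + β/(x + 1) + (γx + δ)/(x² + 1)


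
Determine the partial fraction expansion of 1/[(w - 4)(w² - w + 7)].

Cover-up at w = 4: A = 1/(4² - 1·4 + 7) = 1/19. Then B = -A = -1/19, C = -A·(-1 + 4) = -3/19
Result: (1/19)/(w - 4) - ((1/19)w + 3/19)/(w² - w + 7)


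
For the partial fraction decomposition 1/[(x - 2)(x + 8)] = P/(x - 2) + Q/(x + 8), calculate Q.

Cover-up at x = -8: Q = 1/(-8 - 2) = -1/10


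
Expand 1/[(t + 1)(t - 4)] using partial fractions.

1/(t + 1)(t - 4) = α/(t + 1) + β/(t - 4). α = 1/(-1 - 4) = -1/5, β = 1/(4 + 1) = 1/5
Result: (-1/5)/(t + 1) + (1/5)/(t - 4)


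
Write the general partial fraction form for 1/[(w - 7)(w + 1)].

Distinct linear factors: P/(w - 7) + Q/(w + 1)


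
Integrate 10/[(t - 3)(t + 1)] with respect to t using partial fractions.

Decompose: 10/[(t - 3)(t + 1)] = (5/2)/(t - 3) - (5/2)/(t + 1). Integrate each term: (5/2) ln|(t - 3)| - (5/2) ln|(t + 1)| + C


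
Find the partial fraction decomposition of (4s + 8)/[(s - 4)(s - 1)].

At s=4: α = (4·4 + 8)/(4 - 1) = 8. At s=1: β = (4·1 + 8)/(1 - 4) = -4
Result: 8/(s - 4) - 4/(s - 1)


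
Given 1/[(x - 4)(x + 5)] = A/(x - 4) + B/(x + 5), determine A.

Cover-up at x = 4: A = 1/(4 + 5) = 1/9


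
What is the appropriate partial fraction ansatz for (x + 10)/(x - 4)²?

Repeated linear factor: α/(x - 4) + β/(x - 4)²


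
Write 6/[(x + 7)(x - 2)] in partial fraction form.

6/(x + 7)(x - 2) = P/(x + 7) + Q/(x - 2). P = 6/(-7 - 2) = -2/3, Q = 6/(2 + 7) = 2/3
Result: (-2/3)/(x + 7) + (2/3)/(x - 2)


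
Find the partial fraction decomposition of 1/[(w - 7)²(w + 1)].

Cover-up at w=-1: γ = 1/(-1 - 7)² = 1/64. Cover-up at w=7: β = 1/(7 + 1) = 1/8. Comparing w² coeff: α = -γ = -1/64
Result: (-1/64)/(w - 7) + (1/8)/(w - 7)² + (1/64)/(w + 1)


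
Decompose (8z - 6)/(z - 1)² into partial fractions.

(8z - 6) = P(z - 1) + Q. At z = 1: Q = 8·1 - 6 = 2. Coeff of z: P = 8
Result: 8/(z - 1) + 2/(z - 1)²


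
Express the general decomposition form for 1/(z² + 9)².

Repeated quadratic factor: (αz + β)/(z² + 9) + (γz + δ)/(z² + 9)²


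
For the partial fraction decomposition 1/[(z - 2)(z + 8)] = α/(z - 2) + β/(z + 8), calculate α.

Cover-up at z = 2: α = 1/(2 + 8) = 1/10


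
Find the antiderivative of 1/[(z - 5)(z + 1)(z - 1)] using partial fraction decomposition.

Cover-up: P = 1/24, Q = 1/12, R = -1/8. Decomposition: (1/24)/(z - 5) + (1/12)/(z + 1) - (1/8)/(z - 1). Integrate each term: (1/24) ln|(z - 5)| + (1/12) ln|(z + 1)| - (1/8) ln|(z - 1)| + C


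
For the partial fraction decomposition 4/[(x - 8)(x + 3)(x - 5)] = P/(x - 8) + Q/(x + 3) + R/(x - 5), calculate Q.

Cover-up at x = -3: Q = 4/[(-3 - 8)(-3 - 5)] = 4/[(-11)(-8)] = 4/88 = 1/22


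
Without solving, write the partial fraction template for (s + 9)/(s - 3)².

Repeated linear factor: P/(s - 3) + Q/(s - 3)²


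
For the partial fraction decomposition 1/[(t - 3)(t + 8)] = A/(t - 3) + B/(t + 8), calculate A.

Cover-up at t = 3: A = 1/(3 + 8) = 1/11


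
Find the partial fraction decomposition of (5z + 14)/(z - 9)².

(5z + 14) = A(z - 9) + B. At z = 9: B = 5·9 + 14 = 59. Coeff of z: A = 5
Result: 5/(z - 9) + 59/(z - 9)²


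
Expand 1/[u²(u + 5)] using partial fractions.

Cover-up at u=-5: γ = 1/(-5 - 0)² = 1/25. Cover-up at u=0: β = 1/(0 + 5) = 1/5. Comparing u² coeff: α = -γ = -1/25
Result: (-1/25)/u + (1/5)/u² + (1/25)/(u + 5)


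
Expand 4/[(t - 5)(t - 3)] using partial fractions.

4/(t - 5)(t - 3) = A/(t - 5) + B/(t - 3). A = 4/(5 - 3) = 2, B = 4/(3 - 5) = -2
Result: 2/(t - 5) - 2/(t - 3)


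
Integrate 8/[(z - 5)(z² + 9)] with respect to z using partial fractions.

Cover-up at z=5: A = 8/(5²+9) = 4/17. Coeff matching: B = -4/17, C = -20/17. Decomposition: (4/17)/(z - 5) - ((4/17)z + 20/17)/(z² + 9). Integrate: linear → ln, quadratic → (1/2)ln + arctan: (4/17) ln|(z - 5)| - (2/17) ln(z² + 9) - (20/51) arctan(z/3) + C


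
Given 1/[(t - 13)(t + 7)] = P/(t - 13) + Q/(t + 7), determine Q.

Cover-up at t = -7: Q = 1/(-7 - 13) = -1/20


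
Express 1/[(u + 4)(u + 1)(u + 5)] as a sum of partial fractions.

Using cover-up method: P = -1/3, Q = 1/12, R = 1/4
Result: (-1/3)/(u + 4) + (1/12)/(u + 1) + (1/4)/(u + 5)


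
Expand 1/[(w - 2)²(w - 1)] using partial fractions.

Cover-up at w=1: γ = 1/(1 - 2)² = 1. Cover-up at w=2: β = 1/(2 - 1) = 1. Comparing w² coeff: α = -γ = -1
Result: -1/(w - 2) + 1/(w - 2)² + 1/(w - 1)


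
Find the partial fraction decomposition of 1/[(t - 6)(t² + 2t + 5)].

Cover-up at t = 6: P = 1/(6² + 2·6 + 5) = 1/53. Then Q = -P = -1/53, R = -P·(2 + 6) = -8/53
Result: (1/53)/(t - 6) - ((1/53)t + 8/53)/(t² + 2t + 5)


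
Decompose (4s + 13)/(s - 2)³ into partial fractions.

(4s + 13) = α(s - 2)² + β(s - 2) + γ. At s = 2: γ = 4·2 + 13 = 21. Coefficients: α = 0, β = 4
Result: 4/(s - 2)² + 21/(s - 2)³


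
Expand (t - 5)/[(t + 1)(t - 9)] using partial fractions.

At t=-1: A = (1·(-1) - 5)/(-1 - 9) = 3/5. At t=9: B = (1·9 - 5)/(9 + 1) = 2/5
Result: (3/5)/(t + 1) + (2/5)/(t - 9)


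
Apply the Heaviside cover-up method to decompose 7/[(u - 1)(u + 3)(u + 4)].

Cover (u - 1), u=1: α = 7/[(1 + 3)(1 + 4)] = 7/20. Cover (u + 3), u=-3: β = 7/[(-3 - 1)(-3 + 4)] = -7/4. Cover (u + 4), u=-4: γ = 7/[(-4 - 1)(-4 + 3)] = 7/5.
Result: (7/20)/(u - 1) - (7/4)/(u + 3) + (7/5)/(u + 4)


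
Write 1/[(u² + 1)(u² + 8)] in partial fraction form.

Coefficient matching gives A = C = 0, B = 1/(8-1) = 1/7, D = -B = -1/7
Result: (1/7)/(u² + 1) - (1/7)/(u² + 8)


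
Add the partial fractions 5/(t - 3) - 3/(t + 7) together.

Common denominator (t - 3)(t + 7). Numerator: 5(t + 7) - 3(t - 3) = (5t + 35) - (3t - 9) = 2t + 44
Result: (2t + 44)/[(t - 3)(t + 7)]


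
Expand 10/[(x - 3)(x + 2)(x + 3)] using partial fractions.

Using cover-up method: α = 1/3, β = -2, γ = 5/3
Result: (1/3)/(x - 3) - 2/(x + 2) + (5/3)/(x + 3)


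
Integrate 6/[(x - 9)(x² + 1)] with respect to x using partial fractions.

Cover-up at x=9: P = 6/(9²+1) = 3/41. Coeff matching: Q = -3/41, R = -27/41. Decomposition: (3/41)/(x - 9) - ((3/41)x + 27/41)/(x² + 1). Integrate: linear → ln, quadratic → (1/2)ln + arctan: (3/41) ln|(x - 9)| - (3/82) ln(x² + 1) - (27/41) arctan(x) + C


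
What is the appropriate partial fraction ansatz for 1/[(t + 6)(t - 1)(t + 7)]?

Three distinct linear factors: α/(t + 6) + β/(t - 1) + γ/(t + 7)


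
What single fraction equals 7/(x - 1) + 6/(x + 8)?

Common denominator (x - 1)(x + 8). Numerator: 7(x + 8) + 6(x - 1) = (7x + 56) + (6x - 6) = 13x + 50
Result: (13x + 50)/[(x - 1)(x + 8)]


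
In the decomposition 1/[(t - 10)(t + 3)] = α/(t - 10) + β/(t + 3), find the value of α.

Cover-up at t = 10: α = 1/(10 + 3) = 1/13


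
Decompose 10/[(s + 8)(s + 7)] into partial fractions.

10/(s + 8)(s + 7) = P/(s + 8) + Q/(s + 7). P = 10/(-8 + 7) = -10, Q = 10/(-7 + 8) = 10
Result: -10/(s + 8) + 10/(s + 7)


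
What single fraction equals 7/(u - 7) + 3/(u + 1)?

Common denominator (u - 7)(u + 1). Numerator: 7(u + 1) + 3(u - 7) = (7u + 7) + (3u - 21) = 10u - 14
Result: (10u - 14)/[(u - 7)(u + 1)]


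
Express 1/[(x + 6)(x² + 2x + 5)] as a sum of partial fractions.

Cover-up at x = -6: A = 1/((-6)² + 2·(-6) + 5) = 1/29. Then B = -A = -1/29, C = -A·(2 - 6) = 4/29
Result: (1/29)/(x + 6) - ((1/29)x - 4/29)/(x² + 2x + 5)


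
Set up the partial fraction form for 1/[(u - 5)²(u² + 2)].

Repeated linear + quadratic: P/(u - 5) + Q/(u - 5)² + (Ru + S)/(u² + 2)


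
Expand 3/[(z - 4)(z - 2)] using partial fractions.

3/(z - 4)(z - 2) = α/(z - 4) + β/(z - 2). α = 3/(4 - 2) = 3/2, β = 3/(2 - 4) = -3/2
Result: (3/2)/(z - 4) - (3/2)/(z - 2)


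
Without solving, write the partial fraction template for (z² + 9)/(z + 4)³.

Repeated linear factor (power 3): A/(z + 4) + B/(z + 4)² + C/(z + 4)³


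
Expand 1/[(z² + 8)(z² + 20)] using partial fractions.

Coefficient matching gives P = R = 0, Q = 1/(20-8) = 1/12, S = -Q = -1/12
Result: (1/12)/(z² + 8) - (1/12)/(z² + 20)


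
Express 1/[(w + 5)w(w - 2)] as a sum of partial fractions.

Using cover-up method: α = 1/35, β = -1/10, γ = 1/14
Result: (1/35)/(w + 5) - (1/10)/w + (1/14)/(w - 2)


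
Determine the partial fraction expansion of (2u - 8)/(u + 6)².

(2u - 8) = α(u + 6) + β. At u = -6: β = 2·(-6) - 8 = -20. Coeff of u: α = 2
Result: 2/(u + 6) - 20/(u + 6)²


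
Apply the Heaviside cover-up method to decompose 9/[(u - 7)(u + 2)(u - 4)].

Cover (u - 7), u=7: α = 9/[(7 + 2)(7 - 4)] = 1/3. Cover (u + 2), u=-2: β = 9/[(-2 - 7)(-2 - 4)] = 1/6. Cover (u - 4), u=4: γ = 9/[(4 - 7)(4 + 2)] = -1/2.
Result: (1/3)/(u - 7) + (1/6)/(u + 2) - (1/2)/(u - 4)


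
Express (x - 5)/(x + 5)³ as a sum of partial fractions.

(x - 5) = α(x + 5)² + β(x + 5) + γ. At x = -5: γ = 1·(-5) - 5 = -10. Coefficients: α = 0, β = 1
Result: 1/(x + 5)² - 10/(x + 5)³


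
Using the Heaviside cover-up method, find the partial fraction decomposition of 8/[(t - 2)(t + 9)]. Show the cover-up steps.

Cover (t - 2): set t=2, get α = 8/(2 + 9) = 8/11. Cover (t + 9): set t=-9, get β = 8/(-9 - 2) = -8/11.
Result: (8/11)/(t - 2) - (8/11)/(t + 9)


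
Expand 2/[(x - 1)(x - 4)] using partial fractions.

2/(x - 1)(x - 4) = α/(x - 1) + β/(x - 4). α = 2/(1 - 4) = -2/3, β = 2/(4 - 1) = 2/3
Result: (-2/3)/(x - 1) + (2/3)/(x - 4)


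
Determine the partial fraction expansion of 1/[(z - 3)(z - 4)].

1/(z - 3)(z - 4) = α/(z - 3) + β/(z - 4). α = 1/(3 - 4) = -1, β = 1/(4 - 3) = 1
Result: -1/(z - 3) + 1/(z - 4)


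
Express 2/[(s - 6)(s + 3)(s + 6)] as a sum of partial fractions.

Using cover-up method: P = 1/54, Q = -2/27, R = 1/18
Result: (1/54)/(s - 6) - (2/27)/(s + 3) + (1/18)/(s + 6)


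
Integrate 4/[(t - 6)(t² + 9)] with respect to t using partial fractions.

Cover-up at t=6: α = 4/(6²+9) = 4/45. Coeff matching: β = -4/45, γ = -8/15. Decomposition: (4/45)/(t - 6) - ((4/45)t + 8/15)/(t² + 9). Integrate: linear → ln, quadratic → (1/2)ln + arctan: (4/45) ln|(t - 6)| - (2/45) ln(t² + 9) - (8/45) arctan(t/3) + C


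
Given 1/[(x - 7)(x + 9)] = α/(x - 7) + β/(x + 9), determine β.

Cover-up at x = -9: β = 1/(-9 - 7) = -1/16


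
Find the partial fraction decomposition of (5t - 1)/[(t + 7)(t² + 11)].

At t=-7: α = (5·(-7) - 1)/((-7)² + 11) = -3/5. β = -α = 3/5, γ = 5 - (-7)·α = 4/5
Result: (-3/5)/(t + 7) + ((3/5)t + 4/5)/(t² + 11)


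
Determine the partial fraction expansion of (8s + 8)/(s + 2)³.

(8s + 8) = α(s + 2)² + β(s + 2) + γ. At s = -2: γ = 8·(-2) + 8 = -8. Coefficients: α = 0, β = 8
Result: 8/(s + 2)² - 8/(s + 2)³


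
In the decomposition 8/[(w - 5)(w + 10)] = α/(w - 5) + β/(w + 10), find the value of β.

Cover-up at w = -10: β = 8/(-10 - 5) = -8/15


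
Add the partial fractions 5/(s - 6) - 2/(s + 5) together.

Common denominator (s - 6)(s + 5). Numerator: 5(s + 5) - 2(s - 6) = (5s + 25) - (2s - 12) = 3s + 37
Result: (3s + 37)/[(s - 6)(s + 5)]


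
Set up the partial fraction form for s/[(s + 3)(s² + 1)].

Linear + irreducible quadratic: α/(s + 3) + (βs + γ)/(s² + 1)


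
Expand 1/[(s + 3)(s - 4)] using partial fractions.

1/(s + 3)(s - 4) = P/(s + 3) + Q/(s - 4). P = 1/(-3 - 4) = -1/7, Q = 1/(4 + 3) = 1/7
Result: (-1/7)/(s + 3) + (1/7)/(s - 4)


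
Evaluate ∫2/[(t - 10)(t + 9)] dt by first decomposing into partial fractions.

Decompose: 2/[(t - 10)(t + 9)] = (2/19)/(t - 10) - (2/19)/(t + 9). Integrate each term: (2/19) ln|(t - 10)| - (2/19) ln|(t + 9)| + C


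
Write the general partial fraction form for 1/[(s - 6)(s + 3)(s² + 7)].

Two linear + quadratic: α/(s - 6) + β/(s + 3) + (γs + δ)/(s² + 7)
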